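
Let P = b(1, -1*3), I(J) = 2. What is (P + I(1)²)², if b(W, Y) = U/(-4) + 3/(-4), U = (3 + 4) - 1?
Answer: 49/16 ≈ 3.0625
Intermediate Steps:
U = 6 (U = 7 - 1 = 6)
b(W, Y) = -9/4 (b(W, Y) = 6/(-4) + 3/(-4) = 6*(-¼) + 3*(-¼) = -3/2 - ¾ = -9/4)
P = -9/4 ≈ -2.2500
(P + I(1)²)² = (-9/4 + 2²)² = (-9/4 + 4)² = (7/4)² = 49/16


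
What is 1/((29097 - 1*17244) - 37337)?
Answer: -1/25484 ≈ -3.9240e-5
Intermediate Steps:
1/((29097 - 1*17244) - 37337) = 1/((29097 - 17244) - 37337) = 1/(11853 - 37337) = 1/(-25484) = -1/25484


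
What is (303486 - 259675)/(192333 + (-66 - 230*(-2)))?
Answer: 43811/192727 ≈ 0.22732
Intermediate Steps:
(303486 - 259675)/(192333 + (-66 - 230*(-2))) = 43811/(192333 + (-66 + 460)) = 43811/(192333 + 394) = 43811/192727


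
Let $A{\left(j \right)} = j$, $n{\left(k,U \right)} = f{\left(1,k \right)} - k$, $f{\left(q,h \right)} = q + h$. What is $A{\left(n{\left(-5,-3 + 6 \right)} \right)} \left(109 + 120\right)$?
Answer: $229$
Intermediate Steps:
$f{\left(q,h \right)} = h + q$
$n{\left(k,U \right)} = 1$ ($n{\left(k,U \right)} = \left(k + 1\right) - k = \left(1 + k\right) - k = 1$)
$A{\left(n{\left(-5,-3 + 6 \right)} \right)} \left(109 + 120\right) = 1 \left(109 + 120\right) = 1 \cdot 229 = 229$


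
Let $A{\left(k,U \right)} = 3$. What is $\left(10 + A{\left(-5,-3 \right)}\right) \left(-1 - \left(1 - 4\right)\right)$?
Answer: $26$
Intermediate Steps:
$\left(10 + A{\left(-5,-3 \right)}\right) \left(-1 - \left(1 - 4\right)\right) = \left(10 + 3\right) \left(-1 - \left(1 - 4\right)\right) = 13 \left(-1 - \left(1 - 4\right)\right) = 13 \left(-1 - -3\right) = 13 \left(-1 + 3\right) = 13 \cdot 2 = 26$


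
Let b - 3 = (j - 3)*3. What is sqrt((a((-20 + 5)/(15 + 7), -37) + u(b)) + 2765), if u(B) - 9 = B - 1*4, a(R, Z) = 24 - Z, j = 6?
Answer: sqrt(2843) ≈ 53.320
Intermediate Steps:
b = 12 (b = 3 + (6 - 3)*3 = 3 + 3*3 = 3 + 9 = 12)
u(B) = 5 + B (u(B) = 9 + (B - 1*4) = 9 + (B - 4) = 9 + (-4 + B) = 5 + B)
sqrt((a((-20 + 5)/(15 + 7), -37) + u(b)) + 2765) = sqrt(((24 - 1*(-37)) + (5 + 12)) + 2765) = sqrt(((24 + 37) + 17) + 2765) = sqrt((61 + 17) + 2765) = sqrt(78 + 2765) = sqrt(2843)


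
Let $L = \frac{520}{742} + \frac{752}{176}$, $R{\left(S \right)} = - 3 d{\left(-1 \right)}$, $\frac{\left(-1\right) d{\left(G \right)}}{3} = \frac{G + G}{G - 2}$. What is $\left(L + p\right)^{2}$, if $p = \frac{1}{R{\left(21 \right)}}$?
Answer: $\frac{15841494769}{599564196} \approx 26.422$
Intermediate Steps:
$d{\left(G \right)} = - \frac{6 G}{-2 + G}$ ($d{\left(G \right)} = - 3 \frac{G + G}{G - 2} = - 3 \frac{2 G}{-2 + G} = - \frac{6 G}{-2 + G}$)
$R{\left(S \right)} = 6$ ($R{\left(S \right)} = - 3 \left(\left(-6\right) \left(-1\right) \frac{1}{-2 - 1}\right) = - 3 \left(\left(-6\right) \left(-1\right) \frac{1}{-3}\right) = - 3 \left(\left(-6\right) \left(-1\right) \left(- \frac{1}{3}\right)\right) = \left(-3\right) \left(-2\right) = 6$)
$p = \frac{1}{6} \approx 0.16667$
$L = \frac{20297}{4081}$ ($L = 520 \cdot \frac{1}{742} + 752 \cdot \frac{1}{176} = \frac{260}{371} + \frac{47}{11} = \frac{20297}{4081} \approx 4.9735$)
$\left(L + p\right)^{2} = \left(\frac{20297}{4081} + \frac{1}{6}\right)^{2} = \left(\frac{125863}{24486}\right)^{2} = \frac{15841494769}{599564196}$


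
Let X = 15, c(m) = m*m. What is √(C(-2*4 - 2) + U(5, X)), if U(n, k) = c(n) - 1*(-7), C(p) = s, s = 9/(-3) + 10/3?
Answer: √291/3 ≈ 5.6862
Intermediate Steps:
c(m) = m²
s = ⅓ (s = 9*(-⅓) + 10*(⅓) = -3 + 10/3 = ⅓ ≈ 0.33333)
C(p) = ⅓
U(n, k) = 7 + n² (U(n, k) = n² - 1*(-7) = n² + 7 = 7 + n²)
√(C(-2*4 - 2) + U(5, X)) = √(⅓ + (7 + 5²)) = √(⅓ + (7 + 25)) = √(⅓ + 32) = √(97/3) = √291/3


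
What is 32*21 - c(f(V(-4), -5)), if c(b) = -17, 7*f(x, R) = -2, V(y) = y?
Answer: 689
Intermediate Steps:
f(x, R) = -2/7 (f(x, R) = (⅐)*(-2) = -2/7)
32*21 - c(f(V(-4), -5)) = 32*21 - 1*(-17) = 672 + 17 = 689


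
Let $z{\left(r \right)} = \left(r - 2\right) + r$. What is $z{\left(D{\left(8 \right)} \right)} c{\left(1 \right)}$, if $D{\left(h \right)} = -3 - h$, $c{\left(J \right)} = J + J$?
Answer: $-48$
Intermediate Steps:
$c{\left(J \right)} = 2 J$
$z{\left(r \right)} = -2 + 2 r$ ($z{\left(r \right)} = \left(-2 + r\right) + r = -2 + 2 r$)
$z{\left(D{\left(8 \right)} \right)} c{\left(1 \right)} = \left(-2 + 2 \left(-3 - 8\right)\right) 2 \cdot 1 = \left(-2 + 2 \left(-3 - 8\right)\right) 2 = \left(-2 + 2 \left(-11\right)\right) 2 = \left(-2 - 22\right) 2 = \left(-24\right) 2 = -48$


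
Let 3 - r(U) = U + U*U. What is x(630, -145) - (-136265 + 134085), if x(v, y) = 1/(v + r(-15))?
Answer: 922141/423 ≈ 2180.0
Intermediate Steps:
r(U) = 3 - U - U**2 (r(U) = 3 - (U + U*U) = 3 - (U + U**2) = 3 + (-U - U**2) = 3 - U - U**2)
x(v, y) = 1/(-207 + v) (x(v, y) = 1/(v + (3 - 1*(-15) - 1*(-15)**2)) = 1/(v + (3 + 15 - 1*225)) = 1/(v + (3 + 15 - 225)) = 1/(v - 207) = 1/(-207 + v))
x(630, -145) - (-136265 + 134085) = 1/(-207 + 630) - (-136265 + 134085) = 1/423 - 1*(-2180) = 1/423 + 2180 = 922141/423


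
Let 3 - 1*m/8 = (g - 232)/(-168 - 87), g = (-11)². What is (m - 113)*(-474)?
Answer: 3726114/85 ≈ 43837.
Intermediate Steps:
g = 121
m = 1744/85 (m = 24 - 8*(121 - 232)/(-168 - 87) = 24 - (-888)/(-255) = 24 - (-888)*(-1)/255 = 24 - 8*37/85 = 24 - 296/85 = 1744/85 ≈ 20.518)
(m - 113)*(-474) = (1744/85 - 113)*(-474) = -7861/85*(-474) = 3726114/85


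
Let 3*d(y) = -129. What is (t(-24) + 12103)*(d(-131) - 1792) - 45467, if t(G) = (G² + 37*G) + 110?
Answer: -21883802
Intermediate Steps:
d(y) = -43 (d(y) = (⅓)*(-129) = -43)
t(G) = 110 + G² + 37*G
(t(-24) + 12103)*(d(-131) - 1792) - 45467 = ((110 + (-24)² + 37*(-24)) + 12103)*(-43 - 1792) - 45467 = ((110 + 576 - 888) + 12103)*(-1835) - 45467 = (-202 + 12103)*(-1835) - 45467 = 11901*(-1835) - 45467 = -21838335 - 45467 = -21883802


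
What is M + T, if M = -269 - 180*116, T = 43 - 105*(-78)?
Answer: -12916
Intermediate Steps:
T = 8233 (T = 43 + 8190 = 8233)
M = -21149 (M = -269 - 20880 = -21149)
M + T = -21149 + 8233 = -12916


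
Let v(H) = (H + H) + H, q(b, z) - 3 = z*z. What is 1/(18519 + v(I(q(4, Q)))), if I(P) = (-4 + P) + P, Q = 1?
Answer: 1/18531 ≈ 5.3964e-5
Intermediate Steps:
q(b, z) = 3 + z² (q(b, z) = 3 + z*z = 3 + z²)
I(P) = -4 + 2*P
v(H) = 3*H (v(H) = 2*H + H = 3*H)
1/(18519 + v(I(q(4, Q)))) = 1/(18519 + 3*(-4 + 2*(3 + 1²))) = 1/(18519 + 3*(-4 + 2*(3 + 1))) = 1/(18519 + 3*(-4 + 2*4)) = 1/(18519 + 3*(-4 + 8)) = 1/(18519 + 3*4) = 1/(18519 + 12) = 1/18531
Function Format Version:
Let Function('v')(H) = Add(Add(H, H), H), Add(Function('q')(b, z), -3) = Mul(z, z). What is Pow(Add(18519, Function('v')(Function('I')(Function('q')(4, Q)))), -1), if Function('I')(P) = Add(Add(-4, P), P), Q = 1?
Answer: Rational(1, 18531) ≈ 5.3964e-5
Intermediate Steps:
Function('q')(b, z) = Add(3, Pow(z, 2)) (Function('q')(b, z) = Add(3, Mul(z, z)) = Add(3, Pow(z, 2)))
Function('I')(P) = Add(-4, Mul(2, P))
Function('v')(H) = Mul(3, H) (Function('v')(H) = Add(Mul(2, H), H) = Mul(3, H))
Pow(Add(18519, Function('v')(Function('I')(Function('q')(4, Q)))), -1) = Pow(Add(18519, Mul(3, Add(-4, Mul(2, Add(3, Pow(1, 2)))))), -1) = Pow(Add(18519, Mul(3, Add(-4, Mul(2, Add(3, 1))))), -1) = Pow(Add(18519, Mul(3, Add(-4, Mul(2, 4)))), -1) = Pow(Add(18519, Mul(3, Add(-4, 8))), -1) = Pow(Add(18519, Mul(3, 4)), -1) = Pow(Add(18519, 12), -1) = Pow(18531, -1) = Rational(1, 18531)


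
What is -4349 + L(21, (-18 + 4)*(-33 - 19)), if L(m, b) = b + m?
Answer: -3600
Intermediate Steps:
-4349 + L(21, (-18 + 4)*(-33 - 19)) = -4349 + ((-18 + 4)*(-33 - 19) + 21) = -4349 + (-14*(-52) + 21) = -4349 + (728 + 21) = -4349 + 749 = -3600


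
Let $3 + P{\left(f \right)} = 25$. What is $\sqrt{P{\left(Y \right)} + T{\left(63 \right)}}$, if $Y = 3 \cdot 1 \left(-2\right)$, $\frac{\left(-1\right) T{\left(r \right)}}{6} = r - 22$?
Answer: $4 i \sqrt{14} \approx 14.967 i$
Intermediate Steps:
$T{\left(r \right)} = 132 - 6 r$ ($T{\left(r \right)} = - 6 \left(r - 22\right) = - 6 \left(-22 + r\right) = 132 - 6 r$)
$Y = -6$ ($Y = 3 \left(-2\right) = -6$)
$P{\left(f \right)} = 22$ ($P{\left(f \right)} = -3 + 25 = 22$)
$\sqrt{P{\left(Y \right)} + T{\left(63 \right)}} = \sqrt{22 + \left(132 - 378\right)} = \sqrt{22 - 246} = \sqrt{-224} = 4 i \sqrt{14}$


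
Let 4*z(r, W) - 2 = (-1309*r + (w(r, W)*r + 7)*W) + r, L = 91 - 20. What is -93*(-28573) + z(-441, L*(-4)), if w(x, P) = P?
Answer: -12182649/2 ≈ -6.0913e+6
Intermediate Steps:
L = 71
z(r, W) = 1/2 - 327*r + W*(7 + W*r)/4 (z(r, W) = 1/2 + ((-1309*r + (W*r + 7)*W) + r)/4 = 1/2 + ((-1309*r + (7 + W*r)*W) + r)/4 = 1/2 + ((-1309*r + W*(7 + W*r)) + r)/4 = 1/2 + (-1308*r + W*(7 + W*r))/4 = 1/2 + (-327*r + W*(7 + W*r)/4) = 1/2 - 327*r + W*(7 + W*r)/4)
-93*(-28573) + z(-441, L*(-4)) = -93*(-28573) + (1/2 - 327*(-441) + 7*(71*(-4))/4 + (1/4)*(-441)*(71*(-4))**2) = 2657289 + (1/2 + 144207 + (7/4)*(-284) + (1/4)*(-441)*(-284)**2) = 2657289 + (1/2 + 144207 - 497 + (1/4)*(-441)*80656) = 2657289 + (1/2 + 144207 - 497 - 8892324) = 2657289 - 17497227/2 = -12182649/2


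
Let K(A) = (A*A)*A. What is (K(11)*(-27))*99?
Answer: -3557763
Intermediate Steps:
K(A) = A**3 (K(A) = A**2*A = A**3)
(K(11)*(-27))*99 = (11**3*(-27))*99 = (1331*(-27))*99 = -35937*99 = -3557763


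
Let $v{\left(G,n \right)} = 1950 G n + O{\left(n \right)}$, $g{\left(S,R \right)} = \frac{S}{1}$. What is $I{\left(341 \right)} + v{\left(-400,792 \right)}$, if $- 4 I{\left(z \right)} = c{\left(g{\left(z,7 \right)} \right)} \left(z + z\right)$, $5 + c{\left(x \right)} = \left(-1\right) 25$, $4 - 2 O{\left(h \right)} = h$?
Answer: $-617755279$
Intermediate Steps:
$O{\left(h \right)} = 2 - \frac{h}{2}$
$g{\left(S,R \right)} = S$ ($g{\left(S,R \right)} = S 1 = S$)
$c{\left(x \right)} = -30$ ($c{\left(x \right)} = -5 - 25 = -30$)
$v{\left(G,n \right)} = 2 - \frac{n}{2} + 1950 G n$ ($v{\left(G,n \right)} = 1950 G n - \left(-2 + \frac{n}{2}\right) = 2 - \frac{n}{2} + 1950 G n$)
$I{\left(z \right)} = 15 z$ ($I{\left(z \right)} = - \frac{\left(-30\right) \left(z + z\right)}{4} = - \frac{\left(-30\right) 2 z}{4} = - \frac{\left(-60\right) z}{4} = 15 z$)
$I{\left(341 \right)} + v{\left(-400,792 \right)} = 15 \cdot 341 + \left(2 - 396 + 1950 \left(-400\right) 792\right) = 5115 - 617760394 = -617755279$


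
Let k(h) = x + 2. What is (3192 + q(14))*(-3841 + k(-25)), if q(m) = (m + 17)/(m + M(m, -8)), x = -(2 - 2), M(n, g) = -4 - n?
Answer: -48897343/4 ≈ -1.2224e+7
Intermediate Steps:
x = 0 (x = -1*0 = 0)
k(h) = 2 (k(h) = 0 + 2 = 2)
q(m) = -17/4 - m/4 (q(m) = (m + 17)/(m + (-4 - m)) = (17 + m)/(-4) = (17 + m)*(-¼) = -17/4 - m/4)
(3192 + q(14))*(-3841 + k(-25)) = (3192 + (-17/4 - ¼*14))*(-3841 + 2) = (3192 + (-17/4 - 7/2))*(-3839) = (3192 - 31/4)*(-3839) = (12737/4)*(-3839) = -48897343/4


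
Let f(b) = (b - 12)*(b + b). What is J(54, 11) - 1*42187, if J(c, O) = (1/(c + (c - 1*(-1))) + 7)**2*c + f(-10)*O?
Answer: -412200123/11881 ≈ -34694.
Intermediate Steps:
f(b) = 2*b*(-12 + b) (f(b) = (-12 + b)*(2*b) = 2*b*(-12 + b))
J(c, O) = 440*O + c*(7 + 1/(1 + 2*c))**2 (J(c, O) = (1/(c + (c - 1*(-1))) + 7)**2*c + (2*(-10)*(-12 - 10))*O = (1/(c + (c + 1)) + 7)**2*c + (2*(-10)*(-22))*O = (1/(c + (1 + c)) + 7)**2*c + 440*O = (1/(1 + 2*c) + 7)**2*c + 440*O = (7 + 1/(1 + 2*c))**2*c + 440*O = c*(7 + 1/(1 + 2*c))**2 + 440*O = 440*O + c*(7 + 1/(1 + 2*c))**2)
J(54, 11) - 1*42187 = (440*11 + 4*54*(4 + 7*54)**2/(1 + 2*54)**2) - 1*42187 = (4840 + 4*54*(4 + 378)**2/(1 + 108)**2) - 42187 = (4840 + 4*54*382**2/109**2) - 42187 = (4840 + 4*54*(1/11881)*145924) - 42187 = (4840 + 31519584/11881) - 42187 = 89023624/11881 - 42187 = -412200123/11881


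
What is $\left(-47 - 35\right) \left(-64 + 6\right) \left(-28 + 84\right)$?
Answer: $266336$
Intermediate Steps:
$\left(-47 - 35\right) \left(-64 + 6\right) \left(-28 + 84\right) = \left(-82\right) \left(-58\right) 56 = 4756 \cdot 56 = 266336$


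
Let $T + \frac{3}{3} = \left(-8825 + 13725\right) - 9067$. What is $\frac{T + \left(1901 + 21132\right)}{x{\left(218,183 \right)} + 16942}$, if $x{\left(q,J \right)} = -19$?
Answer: $\frac{18865}{16923} \approx 1.1148$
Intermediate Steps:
$T = -4168$ ($T = -1 + \left(\left(-8825 + 13725\right) - 9067\right) = -1 + \left(4900 - 9067\right) = -1 - 4167 = -4168$)
$\frac{T + \left(1901 + 21132\right)}{x{\left(218,183 \right)} + 16942} = \frac{-4168 + \left(1901 + 21132\right)}{-19 + 16942} = \frac{-4168 + 23033}{16923} = 18865 \cdot \frac{1}{16923} = \frac{18865}{16923}$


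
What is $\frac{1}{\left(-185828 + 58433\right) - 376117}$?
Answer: $- \frac{1}{503512} \approx -1.986 \cdot 10^{-6}$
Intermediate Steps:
$\frac{1}{\left(-185828 + 58433\right) - 376117} = \frac{1}{-127395 - 376117} = \frac{1}{-503512} = - \frac{1}{503512}$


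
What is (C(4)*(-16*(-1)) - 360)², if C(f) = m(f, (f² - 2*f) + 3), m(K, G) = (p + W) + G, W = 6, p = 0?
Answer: 7744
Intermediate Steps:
m(K, G) = 6 + G (m(K, G) = (0 + 6) + G = 6 + G)
C(f) = 9 + f² - 2*f (C(f) = 6 + ((f² - 2*f) + 3) = 6 + (3 + f² - 2*f) = 9 + f² - 2*f)
(C(4)*(-16*(-1)) - 360)² = ((9 + 4² - 2*4)*(-16*(-1)) - 360)² = ((9 + 16 - 8)*16 - 360)² = (17*16 - 360)² = (272 - 360)² = (-88)² = 7744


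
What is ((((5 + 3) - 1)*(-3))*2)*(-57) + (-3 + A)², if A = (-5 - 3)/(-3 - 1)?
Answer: 2395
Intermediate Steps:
A = 2 (A = -8/(-4) = -8*(-¼) = 2)
((((5 + 3) - 1)*(-3))*2)*(-57) + (-3 + A)² = ((((5 + 3) - 1)*(-3))*2)*(-57) + (-3 + 2)² = (((8 - 1)*(-3))*2)*(-57) + (-1)² = ((7*(-3))*2)*(-57) + 1 = -21*2*(-57) + 1 = -42*(-57) + 1 = 2394 + 1 = 2395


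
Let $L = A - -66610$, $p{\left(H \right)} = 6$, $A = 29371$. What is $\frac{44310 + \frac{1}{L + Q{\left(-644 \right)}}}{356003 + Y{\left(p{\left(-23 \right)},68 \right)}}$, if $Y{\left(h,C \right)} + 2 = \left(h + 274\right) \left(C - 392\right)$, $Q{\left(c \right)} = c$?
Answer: $\frac{4224382471}{25291094697} \approx 0.16703$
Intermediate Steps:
$Y{\left(h,C \right)} = -2 + \left(-392 + C\right) \left(274 + h\right)$ ($Y{\left(h,C \right)} = -2 + \left(h + 274\right) \left(C - 392\right) = -2 + \left(274 + h\right) \left(-392 + C\right) = -2 + \left(-392 + C\right) \left(274 + h\right)$)
$L = 95981$ ($L = 29371 - -66610 = 29371 + 66610 = 95981$)
$\frac{44310 + \frac{1}{L + Q{\left(-644 \right)}}}{356003 + Y{\left(p{\left(-23 \right)},68 \right)}} = \frac{44310 + \frac{1}{95981 - 644}}{356003 + \left(-107410 - 2352 + 274 \cdot 68 + 68 \cdot 6\right)} = \frac{44310 + \frac{1}{95337}}{356003 + \left(-107410 - 2352 + 18632 + 408\right)} = \frac{44310 + \frac{1}{95337}}{356003 - 90722} = \frac{4224382471}{95337 \cdot 265281} = \frac{4224382471}{95337} \cdot \frac{1}{265281} = \frac{4224382471}{25291094697}$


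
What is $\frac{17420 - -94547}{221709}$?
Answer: $\frac{111967}{221709} \approx 0.50502$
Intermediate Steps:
$\frac{17420 - -94547}{221709} = \left(17420 + 94547\right) \frac{1}{221709} = 111967 \cdot \frac{1}{221709} = \frac{111967}{221709}$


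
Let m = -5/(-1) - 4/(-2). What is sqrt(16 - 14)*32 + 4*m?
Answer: 28 + 32*sqrt(2) ≈ 73.255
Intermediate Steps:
m = 7 (m = -5*(-1) - 4*(-1/2) = 5 + 2 = 7)
sqrt(16 - 14)*32 + 4*m = sqrt(16 - 14)*32 + 4*7 = sqrt(2)*32 + 28 = 32*sqrt(2) + 28 = 28 + 32*sqrt(2)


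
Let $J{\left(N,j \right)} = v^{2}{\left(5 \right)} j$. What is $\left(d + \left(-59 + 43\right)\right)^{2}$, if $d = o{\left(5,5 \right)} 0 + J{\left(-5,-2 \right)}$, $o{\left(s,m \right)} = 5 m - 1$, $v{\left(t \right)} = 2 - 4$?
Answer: $576$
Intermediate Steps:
$v{\left(t \right)} = -2$ ($v{\left(t \right)} = 2 - 4 = -2$)
$o{\left(s,m \right)} = -1 + 5 m$
$J{\left(N,j \right)} = 4 j$ ($J{\left(N,j \right)} = \left(-2\right)^{2} j = 4 j$)
$d = -8$ ($d = \left(-1 + 5 \cdot 5\right) 0 + 4 \left(-2\right) = \left(-1 + 25\right) 0 - 8 = 24 \cdot 0 - 8 = 0 - 8 = -8$)
$\left(d + \left(-59 + 43\right)\right)^{2} = \left(-8 + \left(-59 + 43\right)\right)^{2} = \left(-8 - 16\right)^{2} = \left(-24\right)^{2} = 576$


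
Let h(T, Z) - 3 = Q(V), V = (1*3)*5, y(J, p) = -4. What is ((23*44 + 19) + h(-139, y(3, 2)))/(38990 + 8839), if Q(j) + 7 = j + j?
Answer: 1057/47829 ≈ 0.022100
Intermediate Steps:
V = 15 (V = 3*5 = 15)
Q(j) = -7 + 2*j (Q(j) = -7 + (j + j) = -7 + 2*j)
h(T, Z) = 26 (h(T, Z) = 3 + (-7 + 2*15) = 3 + (-7 + 30) = 3 + 23 = 26)
((23*44 + 19) + h(-139, y(3, 2)))/(38990 + 8839) = ((23*44 + 19) + 26)/(38990 + 8839) = ((1012 + 19) + 26)/47829 = (1031 + 26)*(1/47829) = 1057*(1/47829) = 1057/47829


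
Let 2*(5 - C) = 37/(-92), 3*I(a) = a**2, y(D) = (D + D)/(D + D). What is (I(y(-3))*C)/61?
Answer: 319/11224 ≈ 0.028421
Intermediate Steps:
y(D) = 1 (y(D) = (2*D)/((2*D)) = (2*D)*(1/(2*D)) = 1)
I(a) = a**2/3
C = 957/184 (C = 5 - 37/(2*(-92)) = 5 - 37*(-1)/(2*92) = 5 - 1/2*(-37/92) = 5 + 37/184 = 957/184 ≈ 5.2011)
(I(y(-3))*C)/61 = (((1/3)*1**2)*(957/184))/61 = (((1/3)*1)*(957/184))*(1/61) = ((1/3)*(957/184))*(1/61) = (319/184)*(1/61) = 319/11224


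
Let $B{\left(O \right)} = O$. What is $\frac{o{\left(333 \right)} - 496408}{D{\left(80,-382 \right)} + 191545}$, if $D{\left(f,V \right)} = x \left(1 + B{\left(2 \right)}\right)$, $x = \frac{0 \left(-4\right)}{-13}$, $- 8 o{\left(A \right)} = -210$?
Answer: $- \frac{1985527}{766180} \approx -2.5915$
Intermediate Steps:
$o{\left(A \right)} = \frac{105}{4}$ ($o{\left(A \right)} = \left(- \frac{1}{8}\right) \left(-210\right) = \frac{105}{4}$)
$x = 0$ ($x = 0 \left(- \frac{1}{13}\right) = 0$)
$D{\left(f,V \right)} = 0$ ($D{\left(f,V \right)} = 0 \left(1 + 2\right) = 0 \cdot 3 = 0$)
$\frac{o{\left(333 \right)} - 496408}{D{\left(80,-382 \right)} + 191545} = \frac{\frac{105}{4} - 496408}{0 + 191545} = - \frac{1985527}{4 \cdot 191545} = \left(- \frac{1985527}{4}\right) \frac{1}{191545} = - \frac{1985527}{766180}$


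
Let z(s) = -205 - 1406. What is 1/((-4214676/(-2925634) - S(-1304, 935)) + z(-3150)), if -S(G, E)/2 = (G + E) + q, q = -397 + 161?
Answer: -1462817/4124499419 ≈ -0.00035467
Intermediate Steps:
q = -236
S(G, E) = 472 - 2*E - 2*G (S(G, E) = -2*((G + E) - 236) = -2*((E + G) - 236) = -2*(-236 + E + G) = 472 - 2*E - 2*G)
z(s) = -1611
1/((-4214676/(-2925634) - S(-1304, 935)) + z(-3150)) = 1/((-4214676/(-2925634) - (472 - 2*935 - 2*(-1304))) - 1611) = 1/((-4214676*(-1/2925634) - (472 - 1870 + 2608)) - 1611) = 1/((2107338/1462817 - 1*1210) - 1611) = 1/((2107338/1462817 - 1210) - 1611) = 1/(-1767901232/1462817 - 1611) = 1/(-4124499419/1462817) = -1462817/4124499419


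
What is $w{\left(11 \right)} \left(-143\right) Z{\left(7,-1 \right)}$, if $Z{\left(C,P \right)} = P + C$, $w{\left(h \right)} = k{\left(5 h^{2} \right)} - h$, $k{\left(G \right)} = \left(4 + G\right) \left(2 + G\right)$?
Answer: $-317161416$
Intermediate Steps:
$k{\left(G \right)} = \left(2 + G\right) \left(4 + G\right)$
$w{\left(h \right)} = 8 - h + 25 h^{4} + 30 h^{2}$ ($w{\left(h \right)} = \left(8 + \left(5 h^{2}\right)^{2} + 6 \cdot 5 h^{2}\right) - h = \left(8 + 25 h^{4} + 30 h^{2}\right) - h = 8 - h + 25 h^{4} + 30 h^{2}$)
$Z{\left(C,P \right)} = C + P$
$w{\left(11 \right)} \left(-143\right) Z{\left(7,-1 \right)} = \left(8 - 11 + 25 \cdot 11^{4} + 30 \cdot 11^{2}\right) \left(-143\right) \left(7 - 1\right) = \left(8 - 11 + 25 \cdot 14641 + 30 \cdot 121\right) \left(-143\right) 6 = \left(8 - 11 + 366025 + 3630\right) \left(-143\right) 6 = 369652 \left(-143\right) 6 = \left(-52860236\right) 6 = -317161416$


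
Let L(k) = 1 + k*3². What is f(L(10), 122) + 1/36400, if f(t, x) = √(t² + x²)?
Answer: 1/36400 + √23165 ≈ 152.20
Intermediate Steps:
L(k) = 1 + 9*k (L(k) = 1 + k*9 = 1 + 9*k)
f(L(10), 122) + 1/36400 = √((1 + 9*10)² + 122²) + 1/36400 = √((1 + 90)² + 14884) + 1/36400 = √(91² + 14884) + 1/36400 = √(8281 + 14884) + 1/36400 = √23165 + 1/36400 = 1/36400 + √23165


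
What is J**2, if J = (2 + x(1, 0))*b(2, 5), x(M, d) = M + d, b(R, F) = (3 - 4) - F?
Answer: 324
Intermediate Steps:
b(R, F) = -1 - F
J = -18 (J = (2 + (1 + 0))*(-1 - 1*5) = (2 + 1)*(-1 - 5) = 3*(-6) = -18)
J**2 = (-18)**2 = 324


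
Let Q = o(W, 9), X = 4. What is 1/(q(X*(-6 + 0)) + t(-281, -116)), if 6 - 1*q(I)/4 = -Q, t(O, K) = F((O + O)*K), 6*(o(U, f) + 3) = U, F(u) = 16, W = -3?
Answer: 1/26 ≈ 0.038462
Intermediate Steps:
o(U, f) = -3 + U/6
t(O, K) = 16
Q = -7/2 (Q = -3 + (1/6)*(-3) = -3 - 1/2 = -7/2 ≈ -3.5000)
q(I) = 10 (q(I) = 24 - (-4)*(-7)/2 = 24 - 4*7/2 = 24 - 14 = 10)
1/(q(X*(-6 + 0)) + t(-281, -116)) = 1/(10 + 16) = 1/26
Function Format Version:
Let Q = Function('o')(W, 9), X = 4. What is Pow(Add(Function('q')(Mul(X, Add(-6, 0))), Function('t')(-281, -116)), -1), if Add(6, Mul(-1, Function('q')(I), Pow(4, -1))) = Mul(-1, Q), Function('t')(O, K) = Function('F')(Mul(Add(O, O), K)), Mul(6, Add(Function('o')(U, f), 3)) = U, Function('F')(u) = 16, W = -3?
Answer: Rational(1, 26) ≈ 0.038462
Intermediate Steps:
Function('o')(U, f) = Add(-3, Mul(Rational(1, 6), U))
Function('t')(O, K) = 16
Q = Rational(-7, 2) (Q = Add(-3, Mul(Rational(1, 6), -3)) = Add(-3, Rational(-1, 2)) = Rational(-7, 2) ≈ -3.5000)
Function('q')(I) = 10 (Function('q')(I) = Add(24, Mul(-4, Mul(-1, Rational(-7, 2)))) = Add(24, Mul(-4, Rational(7, 2))) = Add(24, -14) = 10)
Pow(Add(Function('q')(Mul(X, Add(-6, 0))), Function('t')(-281, -116)), -1) = Pow(Add(10, 16), -1) = Pow(26, -1) = Rational(1, 26)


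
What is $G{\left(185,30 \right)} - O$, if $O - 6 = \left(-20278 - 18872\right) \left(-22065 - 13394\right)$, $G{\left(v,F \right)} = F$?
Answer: $-1388219826$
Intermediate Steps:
$O = 1388219856$ ($O = 6 + \left(-20278 - 18872\right) \left(-22065 - 13394\right) = 6 - -1388219850 = 6 + 1388219850 = 1388219856$)
$G{\left(185,30 \right)} - O = 30 - 1388219856 = -1388219826$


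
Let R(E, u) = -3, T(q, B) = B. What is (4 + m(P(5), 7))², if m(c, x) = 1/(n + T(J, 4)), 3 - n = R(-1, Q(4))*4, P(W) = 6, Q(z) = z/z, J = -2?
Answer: 5929/361 ≈ 16.424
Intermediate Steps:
Q(z) = 1
n = 15 (n = 3 - (-3)*4 = 3 - 1*(-12) = 3 + 12 = 15)
m(c, x) = 1/19 (m(c, x) = 1/(15 + 4) = 1/19)
(4 + m(P(5), 7))² = (4 + 1/19)² = (77/19)² = 5929/361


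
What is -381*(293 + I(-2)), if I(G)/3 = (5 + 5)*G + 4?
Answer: -93345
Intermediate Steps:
I(G) = 12 + 30*G (I(G) = 3*((5 + 5)*G + 4) = 3*(10*G + 4) = 3*(4 + 10*G) = 12 + 30*G)
-381*(293 + I(-2)) = -381*(293 + (12 + 30*(-2))) = -381*(293 + (12 - 60)) = -381*(293 - 48) = -381*245 = -93345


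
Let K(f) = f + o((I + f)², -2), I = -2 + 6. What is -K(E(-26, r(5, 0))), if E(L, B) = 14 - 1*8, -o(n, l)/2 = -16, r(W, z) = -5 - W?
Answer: -38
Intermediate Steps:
I = 4
o(n, l) = 32 (o(n, l) = -2*(-16) = 32)
E(L, B) = 6 (E(L, B) = 14 - 8 = 6)
K(f) = 32 + f (K(f) = f + 32 = 32 + f)
-K(E(-26, r(5, 0))) = -(32 + 6) = -1*38 = -38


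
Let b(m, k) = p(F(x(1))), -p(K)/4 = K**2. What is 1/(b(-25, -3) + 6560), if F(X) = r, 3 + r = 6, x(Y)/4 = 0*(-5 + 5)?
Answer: 1/6524 ≈ 0.00015328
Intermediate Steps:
x(Y) = 0 (x(Y) = 4*(0*(-5 + 5)) = 4*(0*0) = 4*0 = 0)
r = 3 (r = -3 + 6 = 3)
F(X) = 3
p(K) = -4*K**2
b(m, k) = -36 (b(m, k) = -4*3**2 = -4*9 = -36)
1/(b(-25, -3) + 6560) = 1/(-36 + 6560) = 1/6524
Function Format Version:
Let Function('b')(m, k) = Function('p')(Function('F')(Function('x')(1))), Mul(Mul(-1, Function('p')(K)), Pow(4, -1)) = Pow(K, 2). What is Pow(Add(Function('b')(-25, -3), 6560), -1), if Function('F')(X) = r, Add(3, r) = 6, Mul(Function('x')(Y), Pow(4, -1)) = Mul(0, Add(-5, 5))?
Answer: Rational(1, 6524) ≈ 0.00015328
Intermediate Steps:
Function('x')(Y) = 0 (Function('x')(Y) = Mul(4, Mul(0, Add(-5, 5))) = Mul(4, Mul(0, 0)) = Mul(4, 0) = 0)
r = 3 (r = Add(-3, 6) = 3)
Function('F')(X) = 3
Function('p')(K) = Mul(-4, Pow(K, 2))
Function('b')(m, k) = -36 (Function('b')(m, k) = Mul(-4, Pow(3, 2)) = Mul(-4, 9) = -36)
Pow(Add(Function('b')(-25, -3), 6560), -1) = Pow(Add(-36, 6560), -1) = Pow(6524, -1) = Rational(1, 6524)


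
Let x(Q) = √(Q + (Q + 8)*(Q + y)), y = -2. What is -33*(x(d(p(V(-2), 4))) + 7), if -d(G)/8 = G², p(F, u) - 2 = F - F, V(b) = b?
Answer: -1155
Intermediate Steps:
p(F, u) = 2 (p(F, u) = 2 + (F - F) = 2 + 0 = 2)
d(G) = -8*G²
x(Q) = √(Q + (-2 + Q)*(8 + Q)) (x(Q) = √(Q + (Q + 8)*(Q - 2)) = √(Q + (8 + Q)*(-2 + Q)) = √(Q + (-2 + Q)*(8 + Q)))
-33*(x(d(p(V(-2), 4))) + 7) = -33*(√(-16 + (-8*2²)² + 7*(-8*2²)) + 7) = -33*(√(-16 + (-8*4)² + 7*(-8*4)) + 7) = -33*(√(-16 + (-32)² + 7*(-32)) + 7) = -33*(√(-16 + 1024 - 224) + 7) = -33*(√784 + 7) = -33*(28 + 7) = -33*35 = -1155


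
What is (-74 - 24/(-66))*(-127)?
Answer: 102870/11 ≈ 9351.8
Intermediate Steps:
(-74 - 24/(-66))*(-127) = (-74 - 24*(-1/66))*(-127) = (-74 + 4/11)*(-127) = -810/11*(-127) = 102870/11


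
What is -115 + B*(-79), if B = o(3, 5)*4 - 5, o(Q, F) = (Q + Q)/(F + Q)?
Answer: 43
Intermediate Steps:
o(Q, F) = 2*Q/(F + Q) (o(Q, F) = (2*Q)/(F + Q) = 2*Q/(F + Q))
B = -2 (B = (2*3/(5 + 3))*4 - 5 = (2*3/8)*4 - 5 = (2*3*(⅛))*4 - 5 = (¾)*4 - 5 = 3 - 5 = -2)
-115 + B*(-79) = -115 - 2*(-79) = -115 + 158 = 43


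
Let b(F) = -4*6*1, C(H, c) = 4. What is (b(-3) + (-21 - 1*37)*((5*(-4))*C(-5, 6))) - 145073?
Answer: -140457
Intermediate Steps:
b(F) = -24 (b(F) = -24*1 = -24)
(b(-3) + (-21 - 1*37)*((5*(-4))*C(-5, 6))) - 145073 = (-24 + (-21 - 1*37)*((5*(-4))*4)) - 145073 = (-24 + (-21 - 37)*(-20*4)) - 145073 = (-24 - 58*(-80)) - 145073 = (-24 + 4640) - 145073 = 4616 - 145073 = -140457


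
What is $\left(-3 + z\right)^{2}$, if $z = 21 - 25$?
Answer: $49$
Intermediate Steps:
$z = -4$ ($z = 21 - 25 = -4$)
$\left(-3 + z\right)^{2} = \left(-3 - 4\right)^{2} = \left(-7\right)^{2} = 49$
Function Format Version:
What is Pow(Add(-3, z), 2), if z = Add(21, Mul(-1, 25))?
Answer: 49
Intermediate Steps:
z = -4 (z = Add(21, -25) = -4)
Pow(Add(-3, z), 2) = Pow(Add(-3, -4), 2) = Pow(-7, 2) = 49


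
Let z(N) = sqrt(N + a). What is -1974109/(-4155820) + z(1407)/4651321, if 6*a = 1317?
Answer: 1974109/4155820 + sqrt(6506)/9302642 ≈ 0.47503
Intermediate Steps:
a = 439/2 (a = (1/6)*1317 = 439/2 ≈ 219.50)
z(N) = sqrt(439/2 + N) (z(N) = sqrt(N + 439/2) = sqrt(439/2 + N))
-1974109/(-4155820) + z(1407)/4651321 = -1974109/(-4155820) + (sqrt(878 + 4*1407)/2)/4651321 = -1974109*(-1/4155820) + (sqrt(878 + 5628)/2)*(1/4651321) = 1974109/4155820 + (sqrt(6506)/2)*(1/4651321) = 1974109/4155820 + sqrt(6506)/9302642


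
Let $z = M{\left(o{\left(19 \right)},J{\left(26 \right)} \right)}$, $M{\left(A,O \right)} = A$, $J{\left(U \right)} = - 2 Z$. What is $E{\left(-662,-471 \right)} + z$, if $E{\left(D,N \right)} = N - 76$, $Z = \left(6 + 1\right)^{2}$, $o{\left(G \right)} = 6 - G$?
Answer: $-560$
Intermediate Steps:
$Z = 49$ ($Z = 7^{2} = 49$)
$J{\left(U \right)} = -98$ ($J{\left(U \right)} = \left(-2\right) 49 = -98$)
$E{\left(D,N \right)} = -76 + N$ ($E{\left(D,N \right)} = N - 76 = -76 + N$)
$z = -13$ ($z = 6 - 19 = -13$)
$E{\left(-662,-471 \right)} + z = \left(-76 - 471\right) - 13 = -547 - 13 = -560$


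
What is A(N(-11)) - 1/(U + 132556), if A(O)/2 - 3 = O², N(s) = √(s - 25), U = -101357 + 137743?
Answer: -11150173/168942 ≈ -66.000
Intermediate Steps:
U = 36386
N(s) = √(-25 + s)
A(O) = 6 + 2*O²
A(N(-11)) - 1/(U + 132556) = (6 + 2*(√(-25 - 11))²) - 1/(36386 + 132556) = (6 + 2*(√(-36))²) - 1/168942 = (6 + 2*(6*I)²) - 1*1/168942 = (6 + 2*(-36)) - 1/168942 = (6 - 72) - 1/168942 = -66 - 1/168942 = -11150173/168942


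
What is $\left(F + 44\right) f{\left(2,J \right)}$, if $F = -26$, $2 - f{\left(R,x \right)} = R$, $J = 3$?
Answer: $0$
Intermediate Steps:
$f{\left(R,x \right)} = 2 - R$
$\left(F + 44\right) f{\left(2,J \right)} = \left(-26 + 44\right) \left(2 - 2\right) = 18 \left(2 - 2\right) = 18 \cdot 0 = 0$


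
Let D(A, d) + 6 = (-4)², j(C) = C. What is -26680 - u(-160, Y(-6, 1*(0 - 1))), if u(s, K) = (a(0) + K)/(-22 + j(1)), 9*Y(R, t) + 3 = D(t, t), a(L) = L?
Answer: -720359/27 ≈ -26680.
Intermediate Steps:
D(A, d) = 10 (D(A, d) = -6 + (-4)² = -6 + 16 = 10)
Y(R, t) = 7/9 (Y(R, t) = -⅓ + (⅑)*10 = -⅓ + 10/9 = 7/9)
u(s, K) = -K/21 (u(s, K) = (0 + K)/(-22 + 1) = K/(-21) = K*(-1/21) = -K/21)
-26680 - u(-160, Y(-6, 1*(0 - 1))) = -26680 - (-1)*7/(21*9) = -26680 - 1*(-1/27) = -26680 + 1/27 = -720359/27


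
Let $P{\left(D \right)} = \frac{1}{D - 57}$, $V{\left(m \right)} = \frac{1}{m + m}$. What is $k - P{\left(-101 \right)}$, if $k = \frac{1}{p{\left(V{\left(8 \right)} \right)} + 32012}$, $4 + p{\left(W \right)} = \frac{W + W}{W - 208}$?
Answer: $\frac{26754070}{4206379253} \approx 0.0063604$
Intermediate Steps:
$V{\left(m \right)} = \frac{1}{2 m}$
$p{\left(W \right)} = -4 + \frac{2 W}{-208 + W}$ ($p{\left(W \right)} = -4 + \frac{W + W}{W - 208} = -4 + \frac{2 W}{-208 + W}$)
$k = \frac{3327}{106490614}$ ($k = \frac{1}{\frac{2 \left(416 - \frac{1}{2 \cdot 8}\right)}{-208 + \frac{1}{2 \cdot 8}} + 32012} = \frac{1}{\frac{2 \left(416 - \frac{1}{2} \cdot \frac{1}{8}\right)}{-208 + \frac{1}{2} \cdot \frac{1}{8}} + 32012} = \frac{1}{\frac{2 \left(416 - \frac{1}{16}\right)}{-208 + \frac{1}{16}} + 32012} = \frac{1}{\frac{2 \left(416 - \frac{1}{16}\right)}{- \frac{3327}{16}} + 32012} = \frac{1}{2 \left(- \frac{16}{3327}\right) \frac{6655}{16} + 32012} = \frac{1}{- \frac{13310}{3327} + 32012} = \frac{1}{\frac{106490614}{3327}} = \frac{3327}{106490614} \approx 3.1242 \cdot 10^{-5}$)
$P{\left(D \right)} = \frac{1}{-57 + D}$
$k - P{\left(-101 \right)} = \frac{3327}{106490614} - \frac{1}{-57 - 101} = \frac{3327}{106490614} - \frac{1}{-158} = \frac{3327}{106490614} - - \frac{1}{158} = \frac{3327}{106490614} + \frac{1}{158} = \frac{26754070}{4206379253}$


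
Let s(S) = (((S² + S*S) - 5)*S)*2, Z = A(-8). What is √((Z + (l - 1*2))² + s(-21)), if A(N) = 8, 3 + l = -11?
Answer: I*√36770 ≈ 191.76*I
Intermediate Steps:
l = -14 (l = -3 - 11 = -14)
Z = 8
s(S) = 2*S*(-5 + 2*S²) (s(S) = (((S² + S²) - 5)*S)*2 = ((2*S² - 5)*S)*2 = ((-5 + 2*S²)*S)*2 = (S*(-5 + 2*S²))*2 = 2*S*(-5 + 2*S²))
√((Z + (l - 1*2))² + s(-21)) = √((8 + (-14 - 1*2))² + (-10*(-21) + 4*(-21)³)) = √((8 + (-14 - 2))² + (210 + 4*(-9261))) = √((8 - 16)² + (210 - 37044)) = √((-8)² - 36834) = √(64 - 36834) = √(-36770) = I*√36770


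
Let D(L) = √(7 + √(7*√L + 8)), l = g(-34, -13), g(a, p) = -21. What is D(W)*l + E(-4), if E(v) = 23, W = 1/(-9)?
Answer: 23 - 7*√6*√(42 + √6*(7 + I))/2 ≈ -42.948 - 1.365*I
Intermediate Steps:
W = -⅑ ≈ -0.11111
l = -21
D(L) = √(7 + √(8 + 7*√L))
D(W)*l + E(-4) = √(7 + √(8 + 7*√(-⅑)))*(-21) + 23 = √(7 + √(8 + 7*(I/3)))*(-21) + 23 = √(7 + √(8 + 7*I/3))*(-21) + 23 = √(7 + √6*(7 + I)/6)*(-21) + 23 = -21*√(7 + √6*(7 + I)/6) + 23 = 23 - 21*√(7 + √6*(7 + I)/6)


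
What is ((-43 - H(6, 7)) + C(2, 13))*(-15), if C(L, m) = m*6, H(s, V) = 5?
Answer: -450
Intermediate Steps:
C(L, m) = 6*m
((-43 - H(6, 7)) + C(2, 13))*(-15) = ((-43 - 1*5) + 6*13)*(-15) = ((-43 - 5) + 78)*(-15) = (-48 + 78)*(-15) = 30*(-15) = -450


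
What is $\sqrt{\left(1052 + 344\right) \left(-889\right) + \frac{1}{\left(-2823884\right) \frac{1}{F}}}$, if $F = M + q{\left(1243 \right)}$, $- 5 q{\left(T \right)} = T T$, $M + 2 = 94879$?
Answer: $\frac{i \sqrt{315576608247509830}}{504265} \approx 1114.0 i$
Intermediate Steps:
$M = 94877$ ($M = -2 + 94879 = 94877$)
$q{\left(T \right)} = - \frac{T^{2}}{5}$ ($q{\left(T \right)} = - \frac{T T}{5} = - \frac{T^{2}}{5}$)
$F = - \frac{1070664}{5}$ ($F = 94877 - \frac{1243^{2}}{5} = 94877 - \frac{1545049}{5} = - \frac{1070664}{5} \approx -2.1413 \cdot 10^{5}$)
$\sqrt{\left(1052 + 344\right) \left(-889\right) + \frac{1}{\left(-2823884\right) \frac{1}{F}}} = \sqrt{\left(1052 + 344\right) \left(-889\right) + \frac{1}{\left(-2823884\right) \frac{1}{- \frac{1070664}{5}}}} = \sqrt{1396 \left(-889\right) + \frac{1}{\left(-2823884\right) \left(- \frac{5}{1070664}\right)}} = \sqrt{-1241044 + \frac{1}{\frac{504265}{38238}}} = \sqrt{-1241044 + \frac{38238}{504265}} = \sqrt{- \frac{625815014422}{504265}} = \frac{i \sqrt{315576608247509830}}{504265}$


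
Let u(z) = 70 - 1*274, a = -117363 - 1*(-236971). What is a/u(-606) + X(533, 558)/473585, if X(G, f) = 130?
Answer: -2832226408/4830567 ≈ -586.31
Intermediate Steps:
a = 119608 (a = -117363 + 236971 = 119608)
u(z) = -204 (u(z) = 70 - 274 = -204)
a/u(-606) + X(533, 558)/473585 = 119608/(-204) + 130/473585 = 119608*(-1/204) + 130*(1/473585) = -29902/51 + 26/94717 = -2832226408/4830567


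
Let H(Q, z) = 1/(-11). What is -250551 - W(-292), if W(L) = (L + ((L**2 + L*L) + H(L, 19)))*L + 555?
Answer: 544035574/11 ≈ 4.9458e+7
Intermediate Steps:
H(Q, z) = -1/11
W(L) = 555 + L*(-1/11 + L + 2*L**2) (W(L) = (L + ((L**2 + L*L) - 1/11))*L + 555 = (L + ((L**2 + L**2) - 1/11))*L + 555 = (L + (2*L**2 - 1/11))*L + 555 = (L + (-1/11 + 2*L**2))*L + 555 = (-1/11 + L + 2*L**2)*L + 555 = L*(-1/11 + L + 2*L**2) + 555 = 555 + L*(-1/11 + L + 2*L**2))
-250551 - W(-292) = -250551 - (555 + (-292)**2 + 2*(-292)**3 - 1/11*(-292)) = -250551 - (555 + 85264 + 2*(-24897088) + 292/11) = -250551 - (555 + 85264 - 49794176 + 292/11) = -250551 - 1*(-546791635/11) = -250551 + 546791635/11 = 544035574/11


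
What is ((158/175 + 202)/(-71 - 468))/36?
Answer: -269/25725 ≈ -0.010457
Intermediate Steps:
((158/175 + 202)/(-71 - 468))/36 = ((158*(1/175) + 202)/(-539))*(1/36) = ((158/175 + 202)*(-1/539))*(1/36) = ((35508/175)*(-1/539))*(1/36) = -3228/8575*1/36 = -269/25725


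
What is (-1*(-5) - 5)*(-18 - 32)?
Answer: 0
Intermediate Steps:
(-1*(-5) - 5)*(-18 - 32) = (5 - 5)*(-50) = 0*(-50) = 0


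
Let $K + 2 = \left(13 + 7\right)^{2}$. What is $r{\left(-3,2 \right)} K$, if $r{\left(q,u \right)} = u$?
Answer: $796$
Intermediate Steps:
$K = 398$ ($K = -2 + \left(13 + 7\right)^{2} = -2 + 20^{2} = -2 + 400 = 398$)
$r{\left(-3,2 \right)} K = 2 \cdot 398 = 796$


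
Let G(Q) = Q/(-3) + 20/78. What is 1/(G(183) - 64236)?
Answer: -39/2507573 ≈ -1.5553e-5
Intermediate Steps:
G(Q) = 10/39 - Q/3 (G(Q) = Q*(-⅓) + 20*(1/78) = -Q/3 + 10/39 = 10/39 - Q/3)
1/(G(183) - 64236) = 1/((10/39 - ⅓*183) - 64236) = 1/((10/39 - 61) - 64236) = 1/(-2369/39 - 64236) = 1/(-2507573/39) = -39/2507573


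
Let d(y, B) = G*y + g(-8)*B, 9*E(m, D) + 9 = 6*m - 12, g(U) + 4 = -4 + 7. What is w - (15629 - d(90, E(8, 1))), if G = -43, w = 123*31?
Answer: -15689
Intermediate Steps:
g(U) = -1 (g(U) = -4 + (-4 + 7) = -4 + 3 = -1)
E(m, D) = -7/3 + 2*m/3 (E(m, D) = -1 + (6*m - 12)/9 = -1 + (-12 + 6*m)/9 = -1 + (-4/3 + 2*m/3) = -7/3 + 2*m/3)
w = 3813
d(y, B) = -B - 43*y (d(y, B) = -43*y - B = -B - 43*y)
w - (15629 - d(90, E(8, 1))) = 3813 - (15629 - (-(-7/3 + (2/3)*8) - 43*90)) = 3813 - (15629 - (-(-7/3 + 16/3) - 3870)) = 3813 - (15629 - (-1*3 - 3870)) = 3813 - (15629 - (-3 - 3870)) = 3813 - (15629 - 1*(-3873)) = 3813 - (15629 + 3873) = 3813 - 1*19502 = 3813 - 19502 = -15689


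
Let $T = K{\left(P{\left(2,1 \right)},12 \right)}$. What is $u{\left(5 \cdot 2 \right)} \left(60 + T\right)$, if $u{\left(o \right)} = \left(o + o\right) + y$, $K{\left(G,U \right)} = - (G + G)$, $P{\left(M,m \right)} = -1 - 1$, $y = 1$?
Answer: $1344$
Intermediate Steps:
$P{\left(M,m \right)} = -2$
$K{\left(G,U \right)} = - 2 G$
$u{\left(o \right)} = 1 + 2 o$ ($u{\left(o \right)} = \left(o + o\right) + 1 = 2 o + 1 = 1 + 2 o$)
$T = 4$ ($T = \left(-2\right) \left(-2\right) = 4$)
$u{\left(5 \cdot 2 \right)} \left(60 + T\right) = \left(1 + 2 \cdot 5 \cdot 2\right) \left(60 + 4\right) = \left(1 + 2 \cdot 10\right) 64 = \left(1 + 20\right) 64 = 21 \cdot 64 = 1344$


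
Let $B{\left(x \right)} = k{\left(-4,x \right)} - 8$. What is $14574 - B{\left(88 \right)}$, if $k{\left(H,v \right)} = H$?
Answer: $14586$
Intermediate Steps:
$B{\left(x \right)} = -12$ ($B{\left(x \right)} = -4 - 8 = -12$)
$14574 - B{\left(88 \right)} = 14574 - -12 = 14574 + 12 = 14586$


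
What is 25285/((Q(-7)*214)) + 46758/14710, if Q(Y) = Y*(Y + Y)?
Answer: 676275563/154249060 ≈ 4.3843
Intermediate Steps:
Q(Y) = 2*Y² (Q(Y) = Y*(2*Y) = 2*Y²)
25285/((Q(-7)*214)) + 46758/14710 = 25285/(((2*(-7)²)*214)) + 46758/14710 = 25285/(((2*49)*214)) + 46758*(1/14710) = 25285/((98*214)) + 23379/7355 = 25285/20972 + 23379/7355 = 676275563/154249060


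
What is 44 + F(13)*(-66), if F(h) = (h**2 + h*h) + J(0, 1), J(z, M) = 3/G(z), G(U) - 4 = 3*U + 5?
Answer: -22286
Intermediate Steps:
G(U) = 9 + 3*U (G(U) = 4 + (3*U + 5) = 4 + (5 + 3*U) = 9 + 3*U)
J(z, M) = 3/(9 + 3*z)
F(h) = 1/3 + 2*h**2 (F(h) = (h**2 + h*h) + 1/(3 + 0) = (h**2 + h**2) + 1/3 = 2*h**2 + 1/3 = 1/3 + 2*h**2)
44 + F(13)*(-66) = 44 + (1/3 + 2*13**2)*(-66) = 44 + (1/3 + 2*169)*(-66) = 44 + (1/3 + 338)*(-66) = 44 + (1015/3)*(-66) = 44 - 22330 = -22286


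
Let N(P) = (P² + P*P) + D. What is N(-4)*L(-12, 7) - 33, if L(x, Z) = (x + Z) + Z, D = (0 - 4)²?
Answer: 63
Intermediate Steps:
D = 16 (D = (-4)² = 16)
L(x, Z) = x + 2*Z (L(x, Z) = (Z + x) + Z = x + 2*Z)
N(P) = 16 + 2*P² (N(P) = (P² + P*P) + 16 = (P² + P²) + 16 = 2*P² + 16 = 16 + 2*P²)
N(-4)*L(-12, 7) - 33 = (16 + 2*(-4)²)*(-12 + 2*7) - 33 = (16 + 2*16)*(-12 + 14) - 33 = (16 + 32)*2 - 33 = 48*2 - 33 = 96 - 33 = 63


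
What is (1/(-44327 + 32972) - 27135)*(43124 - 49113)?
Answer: 1845318258814/11355 ≈ 1.6251e+8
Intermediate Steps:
(1/(-44327 + 32972) - 27135)*(43124 - 49113) = (1/(-11355) - 27135)*(-5989) = (-1/11355 - 27135)*(-5989) = -308117926/11355*(-5989) = 1845318258814/11355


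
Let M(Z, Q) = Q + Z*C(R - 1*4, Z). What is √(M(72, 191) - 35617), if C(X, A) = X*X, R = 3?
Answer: I*√35354 ≈ 188.03*I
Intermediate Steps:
C(X, A) = X²
M(Z, Q) = Q + Z (M(Z, Q) = Q + Z*(3 - 1*4)² = Q + Z*(3 - 4)² = Q + Z*(-1)² = Q + Z*1 = Q + Z)
√(M(72, 191) - 35617) = √((191 + 72) - 35617) = √(263 - 35617) = √(-35354) = I*√35354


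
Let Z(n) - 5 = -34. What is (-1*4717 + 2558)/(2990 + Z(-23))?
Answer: -2159/2961 ≈ -0.72915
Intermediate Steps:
Z(n) = -29 (Z(n) = 5 - 34 = -29)
(-1*4717 + 2558)/(2990 + Z(-23)) = (-1*4717 + 2558)/(2990 - 29) = (-4717 + 2558)/2961 = -2159*1/2961 = -2159/2961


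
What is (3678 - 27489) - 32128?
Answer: -55939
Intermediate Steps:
(3678 - 27489) - 32128 = -23811 - 32128 = -55939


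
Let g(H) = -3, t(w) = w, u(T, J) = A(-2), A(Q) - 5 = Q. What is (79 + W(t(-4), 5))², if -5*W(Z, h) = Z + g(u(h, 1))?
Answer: 161604/25 ≈ 6464.2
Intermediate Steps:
A(Q) = 5 + Q
u(T, J) = 3 (u(T, J) = 5 - 2 = 3)
W(Z, h) = ⅗ - Z/5 (W(Z, h) = -(Z - 3)/5 = -(-3 + Z)/5 = ⅗ - Z/5)
(79 + W(t(-4), 5))² = (79 + (⅗ - ⅕*(-4)))² = (79 + (⅗ + ⅘))² = (79 + 7/5)² = (402/5)² = 161604/25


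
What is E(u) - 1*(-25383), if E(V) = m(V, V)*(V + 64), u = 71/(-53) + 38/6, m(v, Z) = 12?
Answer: 1389179/53 ≈ 26211.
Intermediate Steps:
u = 794/159 (u = 71*(-1/53) + 38*(1/6) = -71/53 + 19/3 = 794/159 ≈ 4.9937)
E(V) = 768 + 12*V (E(V) = 12*(V + 64) = 12*(64 + V) = 768 + 12*V)
E(u) - 1*(-25383) = (768 + 12*(794/159)) - 1*(-25383) = (768 + 3176/53) + 25383 = 43880/53 + 25383 = 1389179/53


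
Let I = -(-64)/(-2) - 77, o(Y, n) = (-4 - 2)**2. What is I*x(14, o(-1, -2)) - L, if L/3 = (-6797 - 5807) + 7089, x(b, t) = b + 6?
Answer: 14365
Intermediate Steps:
o(Y, n) = 36 (o(Y, n) = (-6)**2 = 36)
x(b, t) = 6 + b
I = -109 (I = -(-64)*(-1)/2 - 77 = -8*4 - 77 = -32 - 77 = -109)
L = -16545 (L = 3*((-6797 - 5807) + 7089) = 3*(-12604 + 7089) = 3*(-5515) = -16545)
I*x(14, o(-1, -2)) - L = -109*(6 + 14) - 1*(-16545) = -109*20 + 16545 = -2180 + 16545 = 14365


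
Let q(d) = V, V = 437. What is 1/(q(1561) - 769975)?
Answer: -1/769538 ≈ -1.2995e-6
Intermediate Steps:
q(d) = 437
1/(q(1561) - 769975) = 1/(437 - 769975) = 1/(-769538) = -1/769538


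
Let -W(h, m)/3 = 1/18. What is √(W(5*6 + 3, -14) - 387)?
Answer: I*√13938/6 ≈ 19.677*I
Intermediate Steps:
W(h, m) = -⅙ (W(h, m) = -3/18 = -3*1/18 = -⅙)
√(W(5*6 + 3, -14) - 387) = √(-⅙ - 387) = √(-2323/6) = I*√13938/6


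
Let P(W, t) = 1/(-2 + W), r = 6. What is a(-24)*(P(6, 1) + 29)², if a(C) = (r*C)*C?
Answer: 2956824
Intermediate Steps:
a(C) = 6*C² (a(C) = (6*C)*C = 6*C²)
a(-24)*(P(6, 1) + 29)² = (6*(-24)²)*(1/(-2 + 6) + 29)² = (6*576)*(1/4 + 29)² = 3456*(¼ + 29)² = 3456*(117/4)² = 3456*(13689/16) = 2956824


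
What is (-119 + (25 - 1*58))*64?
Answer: -9728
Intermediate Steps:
(-119 + (25 - 1*58))*64 = (-119 + (25 - 58))*64 = (-119 - 33)*64 = -152*64 = -9728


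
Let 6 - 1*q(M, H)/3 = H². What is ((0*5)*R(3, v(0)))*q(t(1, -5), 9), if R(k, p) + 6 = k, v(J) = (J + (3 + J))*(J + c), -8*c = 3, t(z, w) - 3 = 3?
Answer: 0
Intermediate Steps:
t(z, w) = 6 (t(z, w) = 3 + 3 = 6)
c = -3/8 (c = -⅛*3 = -3/8 ≈ -0.37500)
v(J) = (3 + 2*J)*(-3/8 + J) (v(J) = (J + (3 + J))*(J - 3/8) = (3 + 2*J)*(-3/8 + J))
R(k, p) = -6 + k
q(M, H) = 18 - 3*H²
((0*5)*R(3, v(0)))*q(t(1, -5), 9) = ((0*5)*(-6 + 3))*(18 - 3*9²) = (0*(-3))*(18 - 3*81) = 0*(18 - 243) = 0*(-225) = 0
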